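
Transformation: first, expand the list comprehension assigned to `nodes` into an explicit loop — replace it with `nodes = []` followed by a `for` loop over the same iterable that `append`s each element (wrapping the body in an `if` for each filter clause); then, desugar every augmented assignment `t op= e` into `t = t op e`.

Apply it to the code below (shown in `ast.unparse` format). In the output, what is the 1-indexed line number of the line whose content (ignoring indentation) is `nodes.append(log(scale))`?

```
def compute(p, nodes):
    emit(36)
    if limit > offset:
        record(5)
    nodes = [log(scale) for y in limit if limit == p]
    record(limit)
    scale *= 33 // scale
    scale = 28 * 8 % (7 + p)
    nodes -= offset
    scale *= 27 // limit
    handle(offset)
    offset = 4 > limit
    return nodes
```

Transformed code:
def compute(p, nodes):
    emit(36)
    if limit > offset:
        record(5)
    nodes = []
    for y in limit:
        if limit == p:
            nodes.append(log(scale))
    record(limit)
    scale = scale * (33 // scale)
    scale = 28 * 8 % (7 + p)
    nodes = nodes - offset
    scale = scale * (27 // limit)
    handle(offset)
    offset = 4 > limit
    return nodes

8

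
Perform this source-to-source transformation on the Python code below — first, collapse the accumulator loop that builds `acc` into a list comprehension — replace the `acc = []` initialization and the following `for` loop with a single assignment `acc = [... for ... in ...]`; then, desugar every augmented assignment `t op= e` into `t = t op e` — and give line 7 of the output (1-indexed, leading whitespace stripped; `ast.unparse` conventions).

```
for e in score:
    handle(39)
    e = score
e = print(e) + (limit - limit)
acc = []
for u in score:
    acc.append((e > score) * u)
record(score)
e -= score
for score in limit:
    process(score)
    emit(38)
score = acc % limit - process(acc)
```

e = e - score

Transformed code:
for e in score:
    handle(39)
    e = score
e = print(e) + (limit - limit)
acc = [(e > score) * u for u in score]
record(score)
e = e - score
for score in limit:
    process(score)
    emit(38)
score = acc % limit - process(acc)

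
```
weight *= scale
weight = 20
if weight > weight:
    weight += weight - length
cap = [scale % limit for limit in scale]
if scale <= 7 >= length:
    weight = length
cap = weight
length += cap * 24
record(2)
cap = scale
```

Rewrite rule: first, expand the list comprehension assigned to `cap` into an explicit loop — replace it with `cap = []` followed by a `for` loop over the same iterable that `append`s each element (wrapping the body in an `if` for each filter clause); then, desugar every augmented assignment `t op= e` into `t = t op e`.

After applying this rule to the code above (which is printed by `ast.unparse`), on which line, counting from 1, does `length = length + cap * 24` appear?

Transformed code:
weight = weight * scale
weight = 20
if weight > weight:
    weight = weight + (weight - length)
cap = []
for limit in scale:
    cap.append(scale % limit)
if scale <= 7 >= length:
    weight = length
cap = weight
length = length + cap * 24
record(2)
cap = scale

11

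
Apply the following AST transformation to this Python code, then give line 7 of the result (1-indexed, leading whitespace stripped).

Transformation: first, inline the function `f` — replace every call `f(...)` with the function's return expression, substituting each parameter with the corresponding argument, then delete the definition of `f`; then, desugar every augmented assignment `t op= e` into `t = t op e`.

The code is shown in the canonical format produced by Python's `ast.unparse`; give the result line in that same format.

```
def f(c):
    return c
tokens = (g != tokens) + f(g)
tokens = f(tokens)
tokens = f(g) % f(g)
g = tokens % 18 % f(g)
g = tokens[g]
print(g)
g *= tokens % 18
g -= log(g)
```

Transformed code:
tokens = (g != tokens) + g
tokens = tokens
tokens = g % g
g = tokens % 18 % g
g = tokens[g]
print(g)
g = g * (tokens % 18)
g = g - log(g)

g = g * (tokens % 18)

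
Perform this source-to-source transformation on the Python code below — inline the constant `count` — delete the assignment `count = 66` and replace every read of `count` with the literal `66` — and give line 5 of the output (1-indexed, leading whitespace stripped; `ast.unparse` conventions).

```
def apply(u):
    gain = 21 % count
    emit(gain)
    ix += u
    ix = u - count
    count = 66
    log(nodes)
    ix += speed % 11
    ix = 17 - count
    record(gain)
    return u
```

ix = u - 66

Transformed code:
def apply(u):
    gain = 21 % 66
    emit(gain)
    ix += u
    ix = u - 66
    log(nodes)
    ix += speed % 11
    ix = 17 - 66
    record(gain)
    return u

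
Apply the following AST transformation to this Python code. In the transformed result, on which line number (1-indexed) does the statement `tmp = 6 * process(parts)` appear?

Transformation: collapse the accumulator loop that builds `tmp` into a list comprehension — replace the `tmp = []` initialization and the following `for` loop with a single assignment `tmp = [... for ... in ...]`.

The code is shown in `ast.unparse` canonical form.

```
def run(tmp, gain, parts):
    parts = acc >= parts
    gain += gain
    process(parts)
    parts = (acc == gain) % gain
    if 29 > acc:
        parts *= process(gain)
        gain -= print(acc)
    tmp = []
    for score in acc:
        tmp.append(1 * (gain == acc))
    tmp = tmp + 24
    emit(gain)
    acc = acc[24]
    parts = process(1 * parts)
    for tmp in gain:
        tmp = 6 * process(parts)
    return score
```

15

Transformed code:
def run(tmp, gain, parts):
    parts = acc >= parts
    gain += gain
    process(parts)
    parts = (acc == gain) % gain
    if 29 > acc:
        parts *= process(gain)
        gain -= print(acc)
    tmp = [1 * (gain == acc) for score in acc]
    tmp = tmp + 24
    emit(gain)
    acc = acc[24]
    parts = process(1 * parts)
    for tmp in gain:
        tmp = 6 * process(parts)
    return score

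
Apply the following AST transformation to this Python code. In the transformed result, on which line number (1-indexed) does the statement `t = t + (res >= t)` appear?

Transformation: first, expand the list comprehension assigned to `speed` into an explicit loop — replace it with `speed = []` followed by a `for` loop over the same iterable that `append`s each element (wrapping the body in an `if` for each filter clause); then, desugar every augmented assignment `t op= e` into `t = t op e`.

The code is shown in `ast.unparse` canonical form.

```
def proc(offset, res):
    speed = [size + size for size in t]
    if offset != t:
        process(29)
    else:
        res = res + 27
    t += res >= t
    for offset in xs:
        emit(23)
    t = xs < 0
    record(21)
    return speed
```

Transformed code:
def proc(offset, res):
    speed = []
    for size in t:
        speed.append(size + size)
    if offset != t:
        process(29)
    else:
        res = res + 27
    t = t + (res >= t)
    for offset in xs:
        emit(23)
    t = xs < 0
    record(21)
    return speed

9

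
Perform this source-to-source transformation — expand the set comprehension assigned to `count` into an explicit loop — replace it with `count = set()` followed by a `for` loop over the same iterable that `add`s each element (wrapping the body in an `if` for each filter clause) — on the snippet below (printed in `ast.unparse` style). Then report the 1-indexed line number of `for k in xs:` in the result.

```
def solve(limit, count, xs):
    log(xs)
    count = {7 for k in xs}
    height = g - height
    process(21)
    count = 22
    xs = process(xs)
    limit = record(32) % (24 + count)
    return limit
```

Transformed code:
def solve(limit, count, xs):
    log(xs)
    count = set()
    for k in xs:
        count.add(7)
    height = g - height
    process(21)
    count = 22
    xs = process(xs)
    limit = record(32) % (24 + count)
    return limit

4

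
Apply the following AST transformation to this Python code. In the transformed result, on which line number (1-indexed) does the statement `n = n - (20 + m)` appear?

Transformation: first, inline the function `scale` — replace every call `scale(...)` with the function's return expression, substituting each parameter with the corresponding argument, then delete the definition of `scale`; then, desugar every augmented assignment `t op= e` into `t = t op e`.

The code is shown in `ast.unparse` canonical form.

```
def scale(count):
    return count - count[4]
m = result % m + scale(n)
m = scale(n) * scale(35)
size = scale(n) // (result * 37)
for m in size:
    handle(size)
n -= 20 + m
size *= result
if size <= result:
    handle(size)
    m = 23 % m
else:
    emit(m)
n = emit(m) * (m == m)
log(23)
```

6

Transformed code:
m = result % m + (n - n[4])
m = (n - n[4]) * (35 - 35[4])
size = (n - n[4]) // (result * 37)
for m in size:
    handle(size)
n = n - (20 + m)
size = size * result
if size <= result:
    handle(size)
    m = 23 % m
else:
    emit(m)
n = emit(m) * (m == m)
log(23)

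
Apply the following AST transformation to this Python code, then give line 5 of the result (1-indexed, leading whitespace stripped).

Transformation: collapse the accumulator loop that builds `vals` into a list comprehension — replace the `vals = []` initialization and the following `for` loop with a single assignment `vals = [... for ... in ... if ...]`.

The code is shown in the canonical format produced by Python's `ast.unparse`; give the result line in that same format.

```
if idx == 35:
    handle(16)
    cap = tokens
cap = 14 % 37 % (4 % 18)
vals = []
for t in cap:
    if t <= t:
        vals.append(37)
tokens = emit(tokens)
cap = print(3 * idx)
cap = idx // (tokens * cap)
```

vals = [37 for t in cap if t <= t]

Transformed code:
if idx == 35:
    handle(16)
    cap = tokens
cap = 14 % 37 % (4 % 18)
vals = [37 for t in cap if t <= t]
tokens = emit(tokens)
cap = print(3 * idx)
cap = idx // (tokens * cap)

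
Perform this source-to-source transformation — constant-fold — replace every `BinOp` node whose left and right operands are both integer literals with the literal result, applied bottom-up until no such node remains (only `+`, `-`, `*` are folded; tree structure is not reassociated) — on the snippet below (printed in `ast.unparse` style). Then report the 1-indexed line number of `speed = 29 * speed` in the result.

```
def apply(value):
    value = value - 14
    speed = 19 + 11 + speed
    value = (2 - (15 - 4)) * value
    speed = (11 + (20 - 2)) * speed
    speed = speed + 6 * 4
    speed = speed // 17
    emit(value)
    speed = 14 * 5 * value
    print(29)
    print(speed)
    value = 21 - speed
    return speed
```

Transformed code:
def apply(value):
    value = value - 14
    speed = 30 + speed
    value = -9 * value
    speed = 29 * speed
    speed = speed + 24
    speed = speed // 17
    emit(value)
    speed = 70 * value
    print(29)
    print(speed)
    value = 21 - speed
    return speed

5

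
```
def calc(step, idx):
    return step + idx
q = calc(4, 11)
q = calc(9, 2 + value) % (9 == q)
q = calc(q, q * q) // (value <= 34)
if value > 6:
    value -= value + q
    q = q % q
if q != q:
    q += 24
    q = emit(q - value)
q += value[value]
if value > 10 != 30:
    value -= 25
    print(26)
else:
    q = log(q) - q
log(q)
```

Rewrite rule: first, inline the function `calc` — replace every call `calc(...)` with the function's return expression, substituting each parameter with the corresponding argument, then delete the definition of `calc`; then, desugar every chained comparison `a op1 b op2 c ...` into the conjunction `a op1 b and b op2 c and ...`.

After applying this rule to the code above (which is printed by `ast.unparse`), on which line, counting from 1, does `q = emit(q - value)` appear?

9

Transformed code:
q = 4 + 11
q = (9 + (2 + value)) % (9 == q)
q = (q + q * q) // (value <= 34)
if value > 6:
    value -= value + q
    q = q % q
if q != q:
    q += 24
    q = emit(q - value)
q += value[value]
if value > 10 and 10 != 30:
    value -= 25
    print(26)
else:
    q = log(q) - q
log(q)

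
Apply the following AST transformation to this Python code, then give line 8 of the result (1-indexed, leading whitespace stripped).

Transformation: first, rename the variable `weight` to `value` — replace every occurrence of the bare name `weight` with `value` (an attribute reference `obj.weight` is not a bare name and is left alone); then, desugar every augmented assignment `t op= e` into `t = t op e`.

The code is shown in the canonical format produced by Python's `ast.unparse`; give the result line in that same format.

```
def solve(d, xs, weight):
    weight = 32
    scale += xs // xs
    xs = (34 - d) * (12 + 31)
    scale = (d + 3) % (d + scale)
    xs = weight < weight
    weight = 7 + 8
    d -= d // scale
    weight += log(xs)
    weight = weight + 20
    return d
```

Transformed code:
def solve(d, xs, value):
    value = 32
    scale = scale + xs // xs
    xs = (34 - d) * (12 + 31)
    scale = (d + 3) % (d + scale)
    xs = value < value
    value = 7 + 8
    d = d - d // scale
    value = value + log(xs)
    value = value + 20
    return d

d = d - d // scale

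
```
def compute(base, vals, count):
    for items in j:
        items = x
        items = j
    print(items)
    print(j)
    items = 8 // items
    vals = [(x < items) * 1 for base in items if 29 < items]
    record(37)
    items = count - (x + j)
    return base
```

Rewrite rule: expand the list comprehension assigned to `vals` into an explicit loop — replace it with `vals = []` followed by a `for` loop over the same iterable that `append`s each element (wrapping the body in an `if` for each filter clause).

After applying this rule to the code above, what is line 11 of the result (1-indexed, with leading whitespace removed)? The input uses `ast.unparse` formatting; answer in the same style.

vals.append((x < items) * 1)

Transformed code:
def compute(base, vals, count):
    for items in j:
        items = x
        items = j
    print(items)
    print(j)
    items = 8 // items
    vals = []
    for base in items:
        if 29 < items:
            vals.append((x < items) * 1)
    record(37)
    items = count - (x + j)
    return base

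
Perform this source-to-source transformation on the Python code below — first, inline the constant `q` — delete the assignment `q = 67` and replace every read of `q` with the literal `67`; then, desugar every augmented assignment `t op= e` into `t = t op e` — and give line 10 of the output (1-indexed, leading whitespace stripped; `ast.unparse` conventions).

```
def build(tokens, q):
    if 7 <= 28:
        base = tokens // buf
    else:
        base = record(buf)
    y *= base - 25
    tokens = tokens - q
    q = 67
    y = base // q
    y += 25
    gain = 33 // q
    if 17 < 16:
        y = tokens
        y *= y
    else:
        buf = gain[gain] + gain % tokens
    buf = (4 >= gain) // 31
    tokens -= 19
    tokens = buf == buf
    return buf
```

Transformed code:
def build(tokens, q):
    if 7 <= 28:
        base = tokens // buf
    else:
        base = record(buf)
    y = y * (base - 25)
    tokens = tokens - 67
    y = base // 67
    y = y + 25
    gain = 33 // 67
    if 17 < 16:
        y = tokens
        y = y * y
    else:
        buf = gain[gain] + gain % tokens
    buf = (4 >= gain) // 31
    tokens = tokens - 19
    tokens = buf == buf
    return buf

gain = 33 // 67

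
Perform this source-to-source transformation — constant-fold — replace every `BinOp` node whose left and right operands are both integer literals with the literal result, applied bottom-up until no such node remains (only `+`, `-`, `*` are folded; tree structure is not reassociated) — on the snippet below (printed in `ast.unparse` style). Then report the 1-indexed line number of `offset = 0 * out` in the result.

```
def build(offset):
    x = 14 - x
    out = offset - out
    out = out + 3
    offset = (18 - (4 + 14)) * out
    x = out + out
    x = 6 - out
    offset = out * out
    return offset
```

5

Transformed code:
def build(offset):
    x = 14 - x
    out = offset - out
    out = out + 3
    offset = 0 * out
    x = out + out
    x = 6 - out
    offset = out * out
    return offset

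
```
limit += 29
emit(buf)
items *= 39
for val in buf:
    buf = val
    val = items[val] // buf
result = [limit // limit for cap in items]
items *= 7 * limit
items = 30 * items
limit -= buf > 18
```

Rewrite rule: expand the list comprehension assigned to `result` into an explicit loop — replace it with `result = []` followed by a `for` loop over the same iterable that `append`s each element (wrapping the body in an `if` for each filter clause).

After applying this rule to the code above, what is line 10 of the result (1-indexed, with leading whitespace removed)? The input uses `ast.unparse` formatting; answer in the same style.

Transformed code:
limit += 29
emit(buf)
items *= 39
for val in buf:
    buf = val
    val = items[val] // buf
result = []
for cap in items:
    result.append(limit // limit)
items *= 7 * limit
items = 30 * items
limit -= buf > 18

items *= 7 * limit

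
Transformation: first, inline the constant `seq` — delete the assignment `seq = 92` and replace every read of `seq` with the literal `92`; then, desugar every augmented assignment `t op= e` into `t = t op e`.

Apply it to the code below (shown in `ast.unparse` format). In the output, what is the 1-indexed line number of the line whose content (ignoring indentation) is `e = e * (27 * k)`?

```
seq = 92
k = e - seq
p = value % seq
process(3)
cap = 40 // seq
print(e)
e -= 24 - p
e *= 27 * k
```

Transformed code:
k = e - 92
p = value % 92
process(3)
cap = 40 // 92
print(e)
e = e - (24 - p)
e = e * (27 * k)

7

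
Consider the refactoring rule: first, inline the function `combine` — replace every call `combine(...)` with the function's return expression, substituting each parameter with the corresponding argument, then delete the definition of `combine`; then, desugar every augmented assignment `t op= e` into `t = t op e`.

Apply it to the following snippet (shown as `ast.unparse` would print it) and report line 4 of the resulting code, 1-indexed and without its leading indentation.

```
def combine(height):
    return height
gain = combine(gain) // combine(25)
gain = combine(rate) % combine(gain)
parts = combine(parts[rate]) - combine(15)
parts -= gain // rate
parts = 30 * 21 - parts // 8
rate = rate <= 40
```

parts = parts - gain // rate

Transformed code:
gain = gain // 25
gain = rate % gain
parts = parts[rate] - 15
parts = parts - gain // rate
parts = 30 * 21 - parts // 8
rate = rate <= 40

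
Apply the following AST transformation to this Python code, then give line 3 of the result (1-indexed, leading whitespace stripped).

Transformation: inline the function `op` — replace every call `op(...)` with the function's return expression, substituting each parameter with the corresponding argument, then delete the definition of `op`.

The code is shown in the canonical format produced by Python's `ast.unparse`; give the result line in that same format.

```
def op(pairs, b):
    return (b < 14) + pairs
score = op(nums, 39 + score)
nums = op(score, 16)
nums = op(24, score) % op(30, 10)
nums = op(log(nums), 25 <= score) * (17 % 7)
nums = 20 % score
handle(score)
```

nums = ((score < 14) + 24) % ((10 < 14) + 30)

Transformed code:
score = (39 + score < 14) + nums
nums = (16 < 14) + score
nums = ((score < 14) + 24) % ((10 < 14) + 30)
nums = (((25 <= score) < 14) + log(nums)) * (17 % 7)
nums = 20 % score
handle(score)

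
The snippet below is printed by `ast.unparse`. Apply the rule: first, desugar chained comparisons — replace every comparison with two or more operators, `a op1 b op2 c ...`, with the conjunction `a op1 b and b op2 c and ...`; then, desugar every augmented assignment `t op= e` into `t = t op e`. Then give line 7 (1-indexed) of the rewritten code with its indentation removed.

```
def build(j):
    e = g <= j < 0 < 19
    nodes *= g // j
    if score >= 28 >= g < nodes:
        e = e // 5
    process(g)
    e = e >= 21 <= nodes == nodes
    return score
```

Transformed code:
def build(j):
    e = g <= j and j < 0 and (0 < 19)
    nodes = nodes * (g // j)
    if score >= 28 and 28 >= g and (g < nodes):
        e = e // 5
    process(g)
    e = e >= 21 and 21 <= nodes and (nodes == nodes)
    return score

e = e >= 21 and 21 <= nodes and (nodes == nodes)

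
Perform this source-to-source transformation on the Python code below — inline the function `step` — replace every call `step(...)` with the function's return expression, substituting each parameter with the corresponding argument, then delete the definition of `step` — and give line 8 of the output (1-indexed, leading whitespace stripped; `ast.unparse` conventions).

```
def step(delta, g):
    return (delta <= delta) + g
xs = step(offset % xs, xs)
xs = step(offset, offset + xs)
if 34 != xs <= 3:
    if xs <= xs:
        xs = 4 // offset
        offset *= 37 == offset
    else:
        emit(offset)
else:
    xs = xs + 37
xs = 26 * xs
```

Transformed code:
xs = (offset % xs <= offset % xs) + xs
xs = (offset <= offset) + (offset + xs)
if 34 != xs <= 3:
    if xs <= xs:
        xs = 4 // offset
        offset *= 37 == offset
    else:
        emit(offset)
else:
    xs = xs + 37
xs = 26 * xs

emit(offset)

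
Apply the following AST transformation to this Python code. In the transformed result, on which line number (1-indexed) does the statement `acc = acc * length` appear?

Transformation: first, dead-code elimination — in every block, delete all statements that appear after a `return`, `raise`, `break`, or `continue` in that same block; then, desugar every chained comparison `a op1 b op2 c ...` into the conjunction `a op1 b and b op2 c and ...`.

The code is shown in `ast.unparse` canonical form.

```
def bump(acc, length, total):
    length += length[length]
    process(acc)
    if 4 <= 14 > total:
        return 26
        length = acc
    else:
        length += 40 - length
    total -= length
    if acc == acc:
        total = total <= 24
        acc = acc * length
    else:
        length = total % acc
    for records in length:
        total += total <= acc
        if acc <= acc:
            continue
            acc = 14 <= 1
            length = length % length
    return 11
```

Transformed code:
def bump(acc, length, total):
    length += length[length]
    process(acc)
    if 4 <= 14 and 14 > total:
        return 26
    else:
        length += 40 - length
    total -= length
    if acc == acc:
        total = total <= 24
        acc = acc * length
    else:
        length = total % acc
    for records in length:
        total += total <= acc
        if acc <= acc:
            continue
    return 11

11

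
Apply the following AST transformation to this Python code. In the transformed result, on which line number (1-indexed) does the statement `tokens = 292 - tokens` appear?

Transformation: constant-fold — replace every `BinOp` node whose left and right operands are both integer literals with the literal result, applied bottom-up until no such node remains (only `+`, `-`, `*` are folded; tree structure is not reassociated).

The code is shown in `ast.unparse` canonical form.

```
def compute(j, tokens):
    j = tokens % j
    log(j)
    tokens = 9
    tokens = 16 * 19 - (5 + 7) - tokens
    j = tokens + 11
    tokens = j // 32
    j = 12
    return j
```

Transformed code:
def compute(j, tokens):
    j = tokens % j
    log(j)
    tokens = 9
    tokens = 292 - tokens
    j = tokens + 11
    tokens = j // 32
    j = 12
    return j

5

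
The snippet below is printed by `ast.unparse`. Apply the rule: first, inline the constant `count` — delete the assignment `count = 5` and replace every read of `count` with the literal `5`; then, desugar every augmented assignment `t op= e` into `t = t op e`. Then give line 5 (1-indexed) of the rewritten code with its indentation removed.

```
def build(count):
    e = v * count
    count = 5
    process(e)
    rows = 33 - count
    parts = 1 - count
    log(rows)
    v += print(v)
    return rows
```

parts = 1 - 5

Transformed code:
def build(count):
    e = v * 5
    process(e)
    rows = 33 - 5
    parts = 1 - 5
    log(rows)
    v = v + print(v)
    return rows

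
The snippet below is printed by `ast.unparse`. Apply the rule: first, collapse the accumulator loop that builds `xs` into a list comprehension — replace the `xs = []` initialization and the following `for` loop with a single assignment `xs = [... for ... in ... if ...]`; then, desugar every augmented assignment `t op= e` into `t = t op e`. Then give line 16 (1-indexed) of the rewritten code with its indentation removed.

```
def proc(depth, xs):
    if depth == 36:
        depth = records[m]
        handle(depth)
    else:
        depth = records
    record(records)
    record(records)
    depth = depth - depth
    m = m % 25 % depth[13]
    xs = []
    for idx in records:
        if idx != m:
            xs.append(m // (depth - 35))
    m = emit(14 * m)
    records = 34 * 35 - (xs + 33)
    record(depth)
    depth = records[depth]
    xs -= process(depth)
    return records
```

Transformed code:
def proc(depth, xs):
    if depth == 36:
        depth = records[m]
        handle(depth)
    else:
        depth = records
    record(records)
    record(records)
    depth = depth - depth
    m = m % 25 % depth[13]
    xs = [m // (depth - 35) for idx in records if idx != m]
    m = emit(14 * m)
    records = 34 * 35 - (xs + 33)
    record(depth)
    depth = records[depth]
    xs = xs - process(depth)
    return records

xs = xs - process(depth)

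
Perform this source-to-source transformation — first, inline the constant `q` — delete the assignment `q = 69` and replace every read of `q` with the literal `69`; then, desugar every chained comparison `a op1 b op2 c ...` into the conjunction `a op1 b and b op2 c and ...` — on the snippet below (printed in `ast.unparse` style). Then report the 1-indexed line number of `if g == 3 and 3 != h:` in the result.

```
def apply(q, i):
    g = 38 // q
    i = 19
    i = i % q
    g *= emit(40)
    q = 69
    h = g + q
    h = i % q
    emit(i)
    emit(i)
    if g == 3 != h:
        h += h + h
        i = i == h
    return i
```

Transformed code:
def apply(q, i):
    g = 38 // 69
    i = 19
    i = i % 69
    g *= emit(40)
    h = g + 69
    h = i % 69
    emit(i)
    emit(i)
    if g == 3 and 3 != h:
        h += h + h
        i = i == h
    return i

10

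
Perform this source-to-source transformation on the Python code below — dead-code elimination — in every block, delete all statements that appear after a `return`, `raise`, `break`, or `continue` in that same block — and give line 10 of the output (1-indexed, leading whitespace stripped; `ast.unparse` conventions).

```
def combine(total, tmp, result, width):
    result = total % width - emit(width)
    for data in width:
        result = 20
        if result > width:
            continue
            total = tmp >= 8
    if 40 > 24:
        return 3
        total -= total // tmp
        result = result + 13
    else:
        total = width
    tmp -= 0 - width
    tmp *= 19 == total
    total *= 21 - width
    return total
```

total = width

Transformed code:
def combine(total, tmp, result, width):
    result = total % width - emit(width)
    for data in width:
        result = 20
        if result > width:
            continue
    if 40 > 24:
        return 3
    else:
        total = width
    tmp -= 0 - width
    tmp *= 19 == total
    total *= 21 - width
    return total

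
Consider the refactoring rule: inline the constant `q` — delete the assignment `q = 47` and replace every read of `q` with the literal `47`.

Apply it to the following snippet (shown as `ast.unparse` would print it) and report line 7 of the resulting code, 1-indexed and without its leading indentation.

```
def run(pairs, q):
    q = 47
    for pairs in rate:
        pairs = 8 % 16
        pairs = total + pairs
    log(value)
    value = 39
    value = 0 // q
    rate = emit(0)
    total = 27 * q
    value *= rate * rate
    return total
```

Transformed code:
def run(pairs, q):
    for pairs in rate:
        pairs = 8 % 16
        pairs = total + pairs
    log(value)
    value = 39
    value = 0 // 47
    rate = emit(0)
    total = 27 * 47
    value *= rate * rate
    return total

value = 0 // 47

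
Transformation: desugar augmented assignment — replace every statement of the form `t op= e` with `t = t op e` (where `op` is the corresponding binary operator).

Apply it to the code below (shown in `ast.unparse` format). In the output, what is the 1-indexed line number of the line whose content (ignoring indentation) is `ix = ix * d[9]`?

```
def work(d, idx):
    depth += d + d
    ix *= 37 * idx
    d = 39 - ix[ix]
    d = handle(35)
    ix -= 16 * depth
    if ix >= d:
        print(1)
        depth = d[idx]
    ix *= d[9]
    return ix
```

10

Transformed code:
def work(d, idx):
    depth = depth + (d + d)
    ix = ix * (37 * idx)
    d = 39 - ix[ix]
    d = handle(35)
    ix = ix - 16 * depth
    if ix >= d:
        print(1)
        depth = d[idx]
    ix = ix * d[9]
    return ix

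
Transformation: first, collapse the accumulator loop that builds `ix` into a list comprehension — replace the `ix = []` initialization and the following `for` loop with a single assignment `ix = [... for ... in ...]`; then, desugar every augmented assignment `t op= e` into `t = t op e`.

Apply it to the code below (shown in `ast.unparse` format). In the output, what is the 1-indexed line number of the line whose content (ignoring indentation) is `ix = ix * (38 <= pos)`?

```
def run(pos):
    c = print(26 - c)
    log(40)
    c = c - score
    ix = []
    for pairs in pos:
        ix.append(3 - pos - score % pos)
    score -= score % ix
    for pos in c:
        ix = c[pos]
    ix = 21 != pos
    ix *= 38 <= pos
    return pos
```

10

Transformed code:
def run(pos):
    c = print(26 - c)
    log(40)
    c = c - score
    ix = [3 - pos - score % pos for pairs in pos]
    score = score - score % ix
    for pos in c:
        ix = c[pos]
    ix = 21 != pos
    ix = ix * (38 <= pos)
    return pos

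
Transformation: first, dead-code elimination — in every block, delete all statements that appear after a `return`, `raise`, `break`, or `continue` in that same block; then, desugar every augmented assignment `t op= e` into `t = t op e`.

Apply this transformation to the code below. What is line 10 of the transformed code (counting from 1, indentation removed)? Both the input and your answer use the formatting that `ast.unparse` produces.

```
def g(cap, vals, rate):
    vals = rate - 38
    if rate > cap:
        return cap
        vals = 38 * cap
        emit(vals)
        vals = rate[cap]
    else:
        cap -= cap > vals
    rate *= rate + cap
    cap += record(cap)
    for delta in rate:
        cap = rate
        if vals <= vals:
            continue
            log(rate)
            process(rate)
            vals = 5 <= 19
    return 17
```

Transformed code:
def g(cap, vals, rate):
    vals = rate - 38
    if rate > cap:
        return cap
    else:
        cap = cap - (cap > vals)
    rate = rate * (rate + cap)
    cap = cap + record(cap)
    for delta in rate:
        cap = rate
        if vals <= vals:
            continue
    return 17

cap = rate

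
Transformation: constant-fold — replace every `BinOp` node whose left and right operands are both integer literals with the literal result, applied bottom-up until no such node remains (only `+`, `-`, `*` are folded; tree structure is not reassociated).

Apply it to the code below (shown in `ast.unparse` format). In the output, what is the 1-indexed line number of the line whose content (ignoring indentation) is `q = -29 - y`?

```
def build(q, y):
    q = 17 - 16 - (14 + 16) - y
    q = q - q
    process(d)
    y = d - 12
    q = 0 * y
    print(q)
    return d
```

2

Transformed code:
def build(q, y):
    q = -29 - y
    q = q - q
    process(d)
    y = d - 12
    q = 0 * y
    print(q)
    return d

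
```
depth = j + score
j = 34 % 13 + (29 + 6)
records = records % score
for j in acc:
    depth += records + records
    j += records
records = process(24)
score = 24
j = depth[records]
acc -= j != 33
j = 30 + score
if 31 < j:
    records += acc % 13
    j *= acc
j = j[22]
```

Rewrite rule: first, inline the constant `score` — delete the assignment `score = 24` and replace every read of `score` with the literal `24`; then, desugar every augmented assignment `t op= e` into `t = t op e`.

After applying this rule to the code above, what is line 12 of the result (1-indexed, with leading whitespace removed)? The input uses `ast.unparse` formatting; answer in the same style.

Transformed code:
depth = j + 24
j = 34 % 13 + (29 + 6)
records = records % 24
for j in acc:
    depth = depth + (records + records)
    j = j + records
records = process(24)
j = depth[records]
acc = acc - (j != 33)
j = 30 + 24
if 31 < j:
    records = records + acc % 13
    j = j * acc
j = j[22]

records = records + acc % 13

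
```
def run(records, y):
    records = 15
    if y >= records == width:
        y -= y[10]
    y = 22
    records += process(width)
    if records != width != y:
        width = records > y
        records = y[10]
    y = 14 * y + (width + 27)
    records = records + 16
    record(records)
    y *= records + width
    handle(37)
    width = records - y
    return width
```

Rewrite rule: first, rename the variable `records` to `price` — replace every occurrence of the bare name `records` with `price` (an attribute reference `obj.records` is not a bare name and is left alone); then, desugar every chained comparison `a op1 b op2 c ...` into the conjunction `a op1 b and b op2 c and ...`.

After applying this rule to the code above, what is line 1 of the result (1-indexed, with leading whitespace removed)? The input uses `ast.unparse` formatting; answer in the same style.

def run(price, y):

Transformed code:
def run(price, y):
    price = 15
    if y >= price and price == width:
        y -= y[10]
    y = 22
    price += process(width)
    if price != width and width != y:
        width = price > y
        price = y[10]
    y = 14 * y + (width + 27)
    price = price + 16
    record(price)
    y *= price + width
    handle(37)
    width = price - y
    return width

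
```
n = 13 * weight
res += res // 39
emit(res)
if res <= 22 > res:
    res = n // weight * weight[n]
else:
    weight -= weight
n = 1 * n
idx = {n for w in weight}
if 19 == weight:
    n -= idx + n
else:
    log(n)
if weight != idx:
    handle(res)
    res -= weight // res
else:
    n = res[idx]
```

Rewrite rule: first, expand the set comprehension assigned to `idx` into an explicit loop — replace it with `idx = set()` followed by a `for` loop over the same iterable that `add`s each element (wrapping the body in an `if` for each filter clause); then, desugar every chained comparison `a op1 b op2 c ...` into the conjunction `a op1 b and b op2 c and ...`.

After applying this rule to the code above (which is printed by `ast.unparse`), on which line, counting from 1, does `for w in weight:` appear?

Transformed code:
n = 13 * weight
res += res // 39
emit(res)
if res <= 22 and 22 > res:
    res = n // weight * weight[n]
else:
    weight -= weight
n = 1 * n
idx = set()
for w in weight:
    idx.add(n)
if 19 == weight:
    n -= idx + n
else:
    log(n)
if weight != idx:
    handle(res)
    res -= weight // res
else:
    n = res[idx]

10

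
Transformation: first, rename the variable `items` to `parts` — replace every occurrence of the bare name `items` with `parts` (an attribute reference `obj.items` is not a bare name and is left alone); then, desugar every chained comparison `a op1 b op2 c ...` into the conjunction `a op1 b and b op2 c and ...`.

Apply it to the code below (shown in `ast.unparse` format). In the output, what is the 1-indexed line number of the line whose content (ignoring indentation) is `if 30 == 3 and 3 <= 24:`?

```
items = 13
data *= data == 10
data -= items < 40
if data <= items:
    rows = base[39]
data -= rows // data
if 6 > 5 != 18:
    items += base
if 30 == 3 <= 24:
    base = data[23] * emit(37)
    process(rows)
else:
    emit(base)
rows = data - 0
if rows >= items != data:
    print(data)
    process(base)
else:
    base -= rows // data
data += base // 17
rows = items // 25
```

9

Transformed code:
parts = 13
data *= data == 10
data -= parts < 40
if data <= parts:
    rows = base[39]
data -= rows // data
if 6 > 5 and 5 != 18:
    parts += base
if 30 == 3 and 3 <= 24:
    base = data[23] * emit(37)
    process(rows)
else:
    emit(base)
rows = data - 0
if rows >= parts and parts != data:
    print(data)
    process(base)
else:
    base -= rows // data
data += base // 17
rows = parts // 25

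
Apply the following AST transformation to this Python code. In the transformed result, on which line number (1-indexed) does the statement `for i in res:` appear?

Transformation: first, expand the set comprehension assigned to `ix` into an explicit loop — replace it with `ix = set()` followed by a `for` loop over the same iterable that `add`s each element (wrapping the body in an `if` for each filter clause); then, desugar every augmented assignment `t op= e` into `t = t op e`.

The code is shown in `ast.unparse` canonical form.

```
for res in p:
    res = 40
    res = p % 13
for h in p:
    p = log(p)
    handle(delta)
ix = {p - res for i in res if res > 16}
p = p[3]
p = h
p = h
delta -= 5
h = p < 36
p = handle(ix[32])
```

Transformed code:
for res in p:
    res = 40
    res = p % 13
for h in p:
    p = log(p)
    handle(delta)
ix = set()
for i in res:
    if res > 16:
        ix.add(p - res)
p = p[3]
p = h
p = h
delta = delta - 5
h = p < 36
p = handle(ix[32])

8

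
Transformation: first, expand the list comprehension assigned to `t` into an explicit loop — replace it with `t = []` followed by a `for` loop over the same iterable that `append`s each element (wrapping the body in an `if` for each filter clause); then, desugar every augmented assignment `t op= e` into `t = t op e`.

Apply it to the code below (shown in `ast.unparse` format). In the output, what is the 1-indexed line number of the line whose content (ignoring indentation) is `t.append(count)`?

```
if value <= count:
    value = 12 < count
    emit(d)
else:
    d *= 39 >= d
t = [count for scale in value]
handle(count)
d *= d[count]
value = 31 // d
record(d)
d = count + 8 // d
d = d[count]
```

8

Transformed code:
if value <= count:
    value = 12 < count
    emit(d)
else:
    d = d * (39 >= d)
t = []
for scale in value:
    t.append(count)
handle(count)
d = d * d[count]
value = 31 // d
record(d)
d = count + 8 // d
d = d[count]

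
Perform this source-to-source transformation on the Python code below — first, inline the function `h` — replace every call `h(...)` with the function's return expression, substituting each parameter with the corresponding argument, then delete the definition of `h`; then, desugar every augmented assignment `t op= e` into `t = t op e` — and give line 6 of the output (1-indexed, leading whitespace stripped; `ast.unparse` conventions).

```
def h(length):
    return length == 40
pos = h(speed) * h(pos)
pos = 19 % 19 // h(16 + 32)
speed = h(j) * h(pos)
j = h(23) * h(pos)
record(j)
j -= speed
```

Transformed code:
pos = (speed == 40) * (pos == 40)
pos = 19 % 19 // (16 + 32 == 40)
speed = (j == 40) * (pos == 40)
j = (23 == 40) * (pos == 40)
record(j)
j = j - speed

j = j - speed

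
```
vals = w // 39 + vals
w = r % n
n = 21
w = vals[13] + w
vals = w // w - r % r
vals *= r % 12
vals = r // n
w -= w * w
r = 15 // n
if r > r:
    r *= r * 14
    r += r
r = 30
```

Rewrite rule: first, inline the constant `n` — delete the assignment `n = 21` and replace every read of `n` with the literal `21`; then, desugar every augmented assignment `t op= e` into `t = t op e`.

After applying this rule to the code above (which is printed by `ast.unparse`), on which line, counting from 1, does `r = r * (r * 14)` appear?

Transformed code:
vals = w // 39 + vals
w = r % 21
w = vals[13] + w
vals = w // w - r % r
vals = vals * (r % 12)
vals = r // 21
w = w - w * w
r = 15 // 21
if r > r:
    r = r * (r * 14)
    r = r + r
r = 30

10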